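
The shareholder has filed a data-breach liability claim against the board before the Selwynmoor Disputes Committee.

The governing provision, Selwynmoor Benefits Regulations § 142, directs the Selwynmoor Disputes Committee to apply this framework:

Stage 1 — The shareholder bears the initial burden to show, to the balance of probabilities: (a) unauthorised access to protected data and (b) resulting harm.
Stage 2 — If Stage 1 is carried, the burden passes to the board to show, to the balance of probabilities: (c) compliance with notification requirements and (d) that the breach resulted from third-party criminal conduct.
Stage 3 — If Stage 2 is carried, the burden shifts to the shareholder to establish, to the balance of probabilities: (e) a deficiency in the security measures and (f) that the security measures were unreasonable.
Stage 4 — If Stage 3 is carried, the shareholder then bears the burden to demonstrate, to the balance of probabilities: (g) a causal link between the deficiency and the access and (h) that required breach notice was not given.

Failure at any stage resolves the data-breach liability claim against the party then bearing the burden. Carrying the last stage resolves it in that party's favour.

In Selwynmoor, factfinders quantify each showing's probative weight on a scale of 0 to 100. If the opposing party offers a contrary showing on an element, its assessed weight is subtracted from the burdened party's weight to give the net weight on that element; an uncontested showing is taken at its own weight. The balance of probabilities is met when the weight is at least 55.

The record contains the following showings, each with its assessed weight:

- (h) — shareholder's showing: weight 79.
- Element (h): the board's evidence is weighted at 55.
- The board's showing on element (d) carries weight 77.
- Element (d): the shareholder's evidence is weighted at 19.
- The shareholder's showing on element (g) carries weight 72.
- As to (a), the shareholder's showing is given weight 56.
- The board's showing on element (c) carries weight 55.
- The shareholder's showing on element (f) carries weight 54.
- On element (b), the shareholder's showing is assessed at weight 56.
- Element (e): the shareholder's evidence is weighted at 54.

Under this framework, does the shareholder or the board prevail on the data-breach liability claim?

Stage 1 (shareholder, the balance of probabilities, weight is at least 55): (a) 56 ≥ 55 — meets; (b) 56 ≥ 55 — meets.
  All elements met. The burden passes to the board.
Stage 2 (board, the balance of probabilities, weight is at least 55): (c) 55 ≥ 55 — meets; (d) net 77−19=58 ≥ 55 — meets.
  Stage 2 is satisfied; the onus moves to the shareholder.
Stage 3 (shareholder, the balance of probabilities, weight is at least 55): (e) 54 < 55 — fails; (f) 54 < 55 — fails.
  Not every element is met, so the shareholder fails to carry Stage 3.
The analysis ends at Stage 3; the board prevails.

board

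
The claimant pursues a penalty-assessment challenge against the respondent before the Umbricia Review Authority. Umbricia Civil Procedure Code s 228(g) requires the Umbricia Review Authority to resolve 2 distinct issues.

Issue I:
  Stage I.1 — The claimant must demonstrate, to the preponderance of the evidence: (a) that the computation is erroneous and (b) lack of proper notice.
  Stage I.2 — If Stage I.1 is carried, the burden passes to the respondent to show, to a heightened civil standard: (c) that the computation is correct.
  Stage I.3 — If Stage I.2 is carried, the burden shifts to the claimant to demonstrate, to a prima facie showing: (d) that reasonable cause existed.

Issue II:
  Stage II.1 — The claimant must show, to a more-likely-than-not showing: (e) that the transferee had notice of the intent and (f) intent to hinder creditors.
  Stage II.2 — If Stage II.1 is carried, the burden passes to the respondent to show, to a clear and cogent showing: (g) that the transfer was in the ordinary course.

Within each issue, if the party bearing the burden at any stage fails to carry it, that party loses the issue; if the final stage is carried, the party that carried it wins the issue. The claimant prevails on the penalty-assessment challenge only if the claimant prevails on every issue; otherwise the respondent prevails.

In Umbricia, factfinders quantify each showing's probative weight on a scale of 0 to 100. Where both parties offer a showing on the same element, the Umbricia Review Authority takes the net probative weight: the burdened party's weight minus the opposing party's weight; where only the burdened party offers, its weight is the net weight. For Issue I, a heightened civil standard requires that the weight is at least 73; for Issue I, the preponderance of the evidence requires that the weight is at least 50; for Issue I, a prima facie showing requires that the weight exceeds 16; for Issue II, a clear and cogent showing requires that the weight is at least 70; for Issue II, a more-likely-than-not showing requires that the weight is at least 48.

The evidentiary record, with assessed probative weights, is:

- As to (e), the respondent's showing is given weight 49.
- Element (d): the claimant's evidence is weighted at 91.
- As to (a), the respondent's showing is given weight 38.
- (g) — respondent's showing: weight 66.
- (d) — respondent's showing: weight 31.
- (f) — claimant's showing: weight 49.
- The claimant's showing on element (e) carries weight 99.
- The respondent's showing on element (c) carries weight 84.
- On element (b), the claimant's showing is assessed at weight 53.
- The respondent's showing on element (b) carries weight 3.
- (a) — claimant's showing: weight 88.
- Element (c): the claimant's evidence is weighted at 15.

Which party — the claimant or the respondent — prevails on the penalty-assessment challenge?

claimant

— Issue I —
Stage I.1 (claimant, the preponderance of the evidence, weight is at least 50): (a) net 88−38=50 ≥ 50 — meets; (b) net 53−3=50 ≥ 50 — meets.
  All elements met. The burden passes to the respondent.
Stage I.2 (respondent, a heightened civil standard, weight is at least 73): (c) net 84−15=69 < 73 — fails.
  Not every element is met, so the respondent fails to carry Stage I.2.
The claimant prevails on this issue.
— Issue II —
Stage II.1 — burden on claimant; standard: a more-likely-than-not showing (weight is at least 48).
    (e): 99 − 49 = 50 ≥ 48 [met]
    (f): 49 ≥ 48 [met]
  Stage II.1 carried; the burden shifts to the respondent.
Stage II.2 — burden on respondent; standard: a clear and cogent showing (weight is at least 70).
    (g): 66 < 70 [not met]
  Stage II.2 not carried; the respondent fails its burden.
The claimant prevails on this issue.
Per-issue: Issue I → claimant; Issue II → claimant. The claimant must prevail on every issue; overall, the claimant prevails.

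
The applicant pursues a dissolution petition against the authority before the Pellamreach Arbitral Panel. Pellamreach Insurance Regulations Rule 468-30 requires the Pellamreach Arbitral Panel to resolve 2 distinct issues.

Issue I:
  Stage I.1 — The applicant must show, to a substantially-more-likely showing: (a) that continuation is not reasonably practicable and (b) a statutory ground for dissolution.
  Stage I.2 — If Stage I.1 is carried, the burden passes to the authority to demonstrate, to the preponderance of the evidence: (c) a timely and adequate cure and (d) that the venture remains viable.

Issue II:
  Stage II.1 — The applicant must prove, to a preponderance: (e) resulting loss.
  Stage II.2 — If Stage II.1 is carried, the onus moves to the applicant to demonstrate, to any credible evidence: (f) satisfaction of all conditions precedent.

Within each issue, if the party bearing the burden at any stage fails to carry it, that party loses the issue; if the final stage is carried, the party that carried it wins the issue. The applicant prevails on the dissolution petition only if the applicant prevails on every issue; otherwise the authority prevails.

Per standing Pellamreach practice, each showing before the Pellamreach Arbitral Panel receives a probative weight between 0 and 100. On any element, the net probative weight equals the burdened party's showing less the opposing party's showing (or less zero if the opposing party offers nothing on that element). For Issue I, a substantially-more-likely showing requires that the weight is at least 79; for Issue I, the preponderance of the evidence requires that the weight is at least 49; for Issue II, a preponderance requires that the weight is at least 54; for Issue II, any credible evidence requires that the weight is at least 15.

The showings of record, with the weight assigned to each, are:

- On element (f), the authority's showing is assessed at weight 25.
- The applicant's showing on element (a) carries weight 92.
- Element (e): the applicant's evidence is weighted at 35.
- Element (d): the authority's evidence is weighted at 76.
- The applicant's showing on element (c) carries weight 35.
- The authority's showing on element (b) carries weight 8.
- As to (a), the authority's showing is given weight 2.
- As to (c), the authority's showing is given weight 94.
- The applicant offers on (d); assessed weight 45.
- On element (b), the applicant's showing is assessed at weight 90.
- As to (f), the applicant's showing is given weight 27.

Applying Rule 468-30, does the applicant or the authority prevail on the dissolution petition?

— Issue I —
Stage I.1 — burden on applicant; standard: a substantially-more-likely showing (weight is at least 79).
    (a): 92 − 2 = 90 ≥ 79 [met]
    (b): 90 − 8 = 82 ≥ 79 [met]
  All elements met. The burden passes to the authority.
Stage I.2 — burden on authority; standard: the preponderance of the evidence (weight is at least 49).
    (c): 94 − 35 = 59 ≥ 49 [met]
    (d): 76 − 45 = 31 < 49 [not met]
  The authority does not carry Stage I.2.
The analysis ends at Stage I.2; the applicant prevails on this issue.
— Issue II —
At Stage II.1 the applicant must meet a preponderance (weight is at least 54): on (e) the weight is 35, which does not reach 54, so (e) does not meet the standard.
  Not every element is met, so the applicant fails to carry Stage II.1.
So the authority prevails on this issue.
Per-issue: Issue I → applicant; Issue II → authority. The applicant must prevail on every issue; overall, the authority prevails.

authority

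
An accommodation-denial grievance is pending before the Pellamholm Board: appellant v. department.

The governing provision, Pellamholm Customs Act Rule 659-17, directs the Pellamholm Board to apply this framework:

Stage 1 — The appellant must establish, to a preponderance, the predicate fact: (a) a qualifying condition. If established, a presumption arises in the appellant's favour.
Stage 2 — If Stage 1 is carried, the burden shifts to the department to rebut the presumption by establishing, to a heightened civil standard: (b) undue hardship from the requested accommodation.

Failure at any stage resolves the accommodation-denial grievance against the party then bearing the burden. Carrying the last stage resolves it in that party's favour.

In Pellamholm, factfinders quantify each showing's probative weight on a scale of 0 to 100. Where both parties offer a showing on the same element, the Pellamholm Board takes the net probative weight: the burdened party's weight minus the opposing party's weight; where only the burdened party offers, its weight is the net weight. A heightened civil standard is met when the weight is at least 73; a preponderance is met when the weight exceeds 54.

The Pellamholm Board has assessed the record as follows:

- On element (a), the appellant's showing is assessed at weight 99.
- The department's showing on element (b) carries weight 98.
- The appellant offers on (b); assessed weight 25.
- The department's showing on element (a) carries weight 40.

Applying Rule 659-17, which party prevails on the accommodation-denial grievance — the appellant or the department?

department

At Stage 1 the appellant must meet a preponderance (weight exceeds 54): on (a) the weight is 99 less the opposing 40 gives net 59, > 54, so (a) meets the standard.
  All elements met. The burden passes to the department.
At Stage 2 the department must meet a heightened civil standard (weight is at least 73): on (b) the weight is 98 less the opposing 25 gives net 73, which does reach 73, so (b) meets the standard.
  The department carries the last stage.
With every stage satisfied, the department prevails.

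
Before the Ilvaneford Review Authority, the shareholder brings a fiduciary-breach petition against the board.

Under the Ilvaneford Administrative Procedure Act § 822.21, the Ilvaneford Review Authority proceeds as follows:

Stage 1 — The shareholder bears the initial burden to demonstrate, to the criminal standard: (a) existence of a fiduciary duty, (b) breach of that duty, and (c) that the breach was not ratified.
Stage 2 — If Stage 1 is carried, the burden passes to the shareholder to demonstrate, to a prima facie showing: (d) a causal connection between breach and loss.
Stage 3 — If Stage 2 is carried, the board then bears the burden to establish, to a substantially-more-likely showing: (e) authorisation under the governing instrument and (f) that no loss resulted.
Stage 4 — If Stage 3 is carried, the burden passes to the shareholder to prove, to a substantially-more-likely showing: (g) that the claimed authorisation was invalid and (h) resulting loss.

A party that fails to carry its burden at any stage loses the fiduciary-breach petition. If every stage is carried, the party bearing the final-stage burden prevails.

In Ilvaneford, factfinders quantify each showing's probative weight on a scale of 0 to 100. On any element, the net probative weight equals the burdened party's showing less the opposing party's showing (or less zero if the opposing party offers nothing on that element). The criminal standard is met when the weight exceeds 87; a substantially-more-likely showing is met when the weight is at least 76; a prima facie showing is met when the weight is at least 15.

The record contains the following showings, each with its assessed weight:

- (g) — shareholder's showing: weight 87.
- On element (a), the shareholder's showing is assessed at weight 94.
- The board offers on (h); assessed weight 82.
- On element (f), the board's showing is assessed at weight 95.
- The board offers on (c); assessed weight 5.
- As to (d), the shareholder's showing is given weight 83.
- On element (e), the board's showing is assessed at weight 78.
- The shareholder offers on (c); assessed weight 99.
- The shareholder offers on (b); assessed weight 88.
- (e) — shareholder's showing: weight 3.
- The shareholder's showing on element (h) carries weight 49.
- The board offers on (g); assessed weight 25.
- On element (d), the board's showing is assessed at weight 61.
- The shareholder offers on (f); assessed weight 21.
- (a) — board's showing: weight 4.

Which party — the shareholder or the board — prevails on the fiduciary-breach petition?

shareholder

Stage 1 — burden on shareholder; standard: the criminal standard (weight exceeds 87).
    (a): 94 − 4 = 90 > 87 [met]
    (b): 88 > 87 [met]
    (c): 99 − 5 = 94 > 87 [met]
  Stage 1 carried; the burden remains with the shareholder.
Stage 2 — burden on shareholder; standard: a prima facie showing (weight is at least 15).
    (d): 83 − 61 = 22 ≥ 15 [met]
  Stage 2 carried; the burden shifts to the board.
Stage 3 — burden on board; standard: a substantially-more-likely showing (weight is at least 76).
    (e): 78 − 3 = 75 < 76 [not met]
    (f): 95 − 21 = 74 < 76 [not met]
  Stage 3 not carried; the board fails its burden.
The analysis ends at Stage 3; the shareholder prevails.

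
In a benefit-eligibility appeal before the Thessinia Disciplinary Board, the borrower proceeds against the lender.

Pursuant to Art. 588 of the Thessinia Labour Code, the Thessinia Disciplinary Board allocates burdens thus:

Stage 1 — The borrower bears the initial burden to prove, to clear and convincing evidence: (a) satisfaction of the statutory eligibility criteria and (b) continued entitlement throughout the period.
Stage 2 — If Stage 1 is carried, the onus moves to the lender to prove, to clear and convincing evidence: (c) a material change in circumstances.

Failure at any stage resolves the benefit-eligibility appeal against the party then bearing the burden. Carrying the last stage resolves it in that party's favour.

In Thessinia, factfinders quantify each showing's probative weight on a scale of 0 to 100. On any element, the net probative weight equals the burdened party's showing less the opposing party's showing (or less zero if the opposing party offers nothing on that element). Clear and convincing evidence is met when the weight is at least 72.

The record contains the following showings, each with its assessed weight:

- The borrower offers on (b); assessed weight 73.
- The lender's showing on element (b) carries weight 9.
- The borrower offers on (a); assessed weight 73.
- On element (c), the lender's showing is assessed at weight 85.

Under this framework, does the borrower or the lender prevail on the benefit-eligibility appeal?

lender

Stage 1 — burden on borrower; standard: clear and convincing evidence (weight is at least 72).
    (a): 73 ≥ 72 [met]
    (b): 73 − 9 = 64 < 72 [not met]
  Not every element is met, so the borrower fails to carry Stage 1.
The lender prevails.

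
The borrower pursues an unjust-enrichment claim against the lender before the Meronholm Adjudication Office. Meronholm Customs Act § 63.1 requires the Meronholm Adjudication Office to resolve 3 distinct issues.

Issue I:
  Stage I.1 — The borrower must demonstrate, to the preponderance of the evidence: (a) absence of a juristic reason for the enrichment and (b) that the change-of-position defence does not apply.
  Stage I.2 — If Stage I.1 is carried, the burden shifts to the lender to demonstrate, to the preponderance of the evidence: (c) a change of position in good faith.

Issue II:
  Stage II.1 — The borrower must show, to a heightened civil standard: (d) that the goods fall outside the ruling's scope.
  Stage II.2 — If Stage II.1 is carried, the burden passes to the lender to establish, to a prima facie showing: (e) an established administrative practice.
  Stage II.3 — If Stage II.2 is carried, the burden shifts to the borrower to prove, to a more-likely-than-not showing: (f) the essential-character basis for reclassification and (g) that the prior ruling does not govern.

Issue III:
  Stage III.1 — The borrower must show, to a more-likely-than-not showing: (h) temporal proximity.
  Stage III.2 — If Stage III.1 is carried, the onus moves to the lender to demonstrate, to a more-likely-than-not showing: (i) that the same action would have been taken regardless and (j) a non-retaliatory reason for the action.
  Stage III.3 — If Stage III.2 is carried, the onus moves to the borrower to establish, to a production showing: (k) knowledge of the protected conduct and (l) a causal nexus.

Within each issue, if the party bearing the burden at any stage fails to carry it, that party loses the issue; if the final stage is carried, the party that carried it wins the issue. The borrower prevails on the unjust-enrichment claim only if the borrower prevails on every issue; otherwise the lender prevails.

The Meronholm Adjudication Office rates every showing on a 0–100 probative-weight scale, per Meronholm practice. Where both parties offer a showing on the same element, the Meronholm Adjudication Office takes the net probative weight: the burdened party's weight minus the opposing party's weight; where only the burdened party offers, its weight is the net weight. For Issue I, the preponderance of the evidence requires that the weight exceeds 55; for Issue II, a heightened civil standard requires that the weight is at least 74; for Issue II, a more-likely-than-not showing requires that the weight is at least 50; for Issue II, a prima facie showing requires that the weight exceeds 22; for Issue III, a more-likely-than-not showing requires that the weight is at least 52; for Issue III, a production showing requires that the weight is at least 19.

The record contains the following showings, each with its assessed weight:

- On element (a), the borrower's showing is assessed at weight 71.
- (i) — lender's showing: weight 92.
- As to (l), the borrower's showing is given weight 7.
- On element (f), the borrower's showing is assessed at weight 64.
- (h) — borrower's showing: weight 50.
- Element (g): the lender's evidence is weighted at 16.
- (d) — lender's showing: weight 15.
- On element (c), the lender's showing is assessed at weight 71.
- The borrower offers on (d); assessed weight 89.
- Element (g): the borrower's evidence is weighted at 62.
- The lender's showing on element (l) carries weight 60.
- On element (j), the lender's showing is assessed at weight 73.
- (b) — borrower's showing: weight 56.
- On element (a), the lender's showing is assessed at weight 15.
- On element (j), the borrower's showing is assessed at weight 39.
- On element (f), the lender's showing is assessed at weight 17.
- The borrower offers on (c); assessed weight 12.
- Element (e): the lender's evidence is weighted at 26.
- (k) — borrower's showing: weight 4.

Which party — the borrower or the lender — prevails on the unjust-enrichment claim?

lender

— Issue I —
Stage I.1 — burden on borrower; standard: the preponderance of the evidence (weight exceeds 55).
    (a): 71 − 15 = 56 > 55 [met]
    (b): 56 > 55 [met]
  Stage I.1 carried; the burden shifts to the lender.
Stage I.2 — burden on lender; standard: the preponderance of the evidence (weight exceeds 55).
    (c): 71 − 12 = 59 > 55 [met]
  Stage I.2 carried; the final stage is satisfied.
With every stage satisfied, the lender prevails on this issue.
— Issue II —
At Stage II.1 the borrower must meet a heightened civil standard (weight is at least 74): on (d) the weight is 89 less the opposing 15 gives net 74, which does reach 74, so (d) meets the standard.
  Stage II.1 carried; the burden shifts to the lender.
At Stage II.2 the lender must meet a prima facie showing (weight exceeds 22): on (e) the weight is 26, > 22, so (e) meets the standard.
  All elements met. The burden passes to the borrower.
At Stage II.3 the borrower must meet a more-likely-than-not showing (weight is at least 50): on (f) the weight is 64 less the opposing 17 gives net 47, which does not reach 50, so (f) does not meet the standard; on (g) the weight is 62 less the opposing 16 gives net 46, which does not reach 50, so (g) does not meet the standard.
  Stage II.3 not carried; the borrower fails its burden.
The lender prevails on this issue.
— Issue III —
At Stage III.1 the borrower must meet a more-likely-than-not showing (weight is at least 52): on (h) the weight is 50, < 52, so (h) does not meet the standard.
  Not every element is met, so the borrower fails to carry Stage III.1.
So the lender prevails on this issue.
Per-issue: Issue I → lender; Issue II → lender; Issue III → lender. The borrower must prevail on every issue; overall, the lender prevails.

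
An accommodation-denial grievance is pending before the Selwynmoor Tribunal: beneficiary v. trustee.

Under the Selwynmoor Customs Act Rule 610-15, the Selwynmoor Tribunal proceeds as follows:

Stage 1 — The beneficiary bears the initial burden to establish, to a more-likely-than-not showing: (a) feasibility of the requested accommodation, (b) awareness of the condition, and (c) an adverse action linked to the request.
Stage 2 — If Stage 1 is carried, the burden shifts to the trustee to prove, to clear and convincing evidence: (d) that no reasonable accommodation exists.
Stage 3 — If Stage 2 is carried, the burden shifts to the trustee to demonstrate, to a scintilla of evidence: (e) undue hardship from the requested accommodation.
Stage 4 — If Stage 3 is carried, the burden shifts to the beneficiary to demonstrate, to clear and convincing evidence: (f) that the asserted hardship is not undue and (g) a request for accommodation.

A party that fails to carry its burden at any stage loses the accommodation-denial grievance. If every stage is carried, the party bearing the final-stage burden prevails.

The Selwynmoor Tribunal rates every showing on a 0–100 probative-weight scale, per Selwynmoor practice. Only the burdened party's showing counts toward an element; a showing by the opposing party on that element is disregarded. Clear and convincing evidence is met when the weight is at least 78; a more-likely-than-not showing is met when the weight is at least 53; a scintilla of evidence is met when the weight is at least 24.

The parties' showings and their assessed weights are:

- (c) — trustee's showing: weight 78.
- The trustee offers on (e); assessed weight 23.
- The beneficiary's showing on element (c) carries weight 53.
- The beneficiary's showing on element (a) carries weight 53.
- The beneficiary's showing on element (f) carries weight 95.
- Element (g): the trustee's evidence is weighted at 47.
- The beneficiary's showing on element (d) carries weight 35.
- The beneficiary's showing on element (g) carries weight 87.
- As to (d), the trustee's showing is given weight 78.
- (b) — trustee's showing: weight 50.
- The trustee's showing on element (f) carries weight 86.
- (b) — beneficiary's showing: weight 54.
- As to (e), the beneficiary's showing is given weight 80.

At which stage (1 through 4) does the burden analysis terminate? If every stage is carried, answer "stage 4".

stage 3

At Stage 1 the beneficiary must meet a more-likely-than-not showing (weight is at least 53): on (a) the weight is 53, ≥ 53, so (a) meets the standard; on (b) the weight is 54 (the trustee's 50 is given no effect), which does reach 53, so (b) meets the standard; on (c) the weight is 53 (the trustee's 78 is given no effect), which does reach 53, so (c) meets the standard.
  The beneficiary carries Stage 1; the trustee now bears the burden.
At Stage 2 the trustee must meet clear and convincing evidence (weight is at least 78): on (d) the weight is 78 (the beneficiary's 35 is given no effect), which does reach 78, so (d) meets the standard.
  Stage 2 is satisfied; the trustee continues to bear the burden.
At Stage 3 the trustee must meet a scintilla of evidence (weight is at least 24): on (e) the weight is 23 (the beneficiary's 80 is given no effect), which does not reach 24, so (e) does not meet the standard.
  The trustee does not carry Stage 3.
The beneficiary prevails.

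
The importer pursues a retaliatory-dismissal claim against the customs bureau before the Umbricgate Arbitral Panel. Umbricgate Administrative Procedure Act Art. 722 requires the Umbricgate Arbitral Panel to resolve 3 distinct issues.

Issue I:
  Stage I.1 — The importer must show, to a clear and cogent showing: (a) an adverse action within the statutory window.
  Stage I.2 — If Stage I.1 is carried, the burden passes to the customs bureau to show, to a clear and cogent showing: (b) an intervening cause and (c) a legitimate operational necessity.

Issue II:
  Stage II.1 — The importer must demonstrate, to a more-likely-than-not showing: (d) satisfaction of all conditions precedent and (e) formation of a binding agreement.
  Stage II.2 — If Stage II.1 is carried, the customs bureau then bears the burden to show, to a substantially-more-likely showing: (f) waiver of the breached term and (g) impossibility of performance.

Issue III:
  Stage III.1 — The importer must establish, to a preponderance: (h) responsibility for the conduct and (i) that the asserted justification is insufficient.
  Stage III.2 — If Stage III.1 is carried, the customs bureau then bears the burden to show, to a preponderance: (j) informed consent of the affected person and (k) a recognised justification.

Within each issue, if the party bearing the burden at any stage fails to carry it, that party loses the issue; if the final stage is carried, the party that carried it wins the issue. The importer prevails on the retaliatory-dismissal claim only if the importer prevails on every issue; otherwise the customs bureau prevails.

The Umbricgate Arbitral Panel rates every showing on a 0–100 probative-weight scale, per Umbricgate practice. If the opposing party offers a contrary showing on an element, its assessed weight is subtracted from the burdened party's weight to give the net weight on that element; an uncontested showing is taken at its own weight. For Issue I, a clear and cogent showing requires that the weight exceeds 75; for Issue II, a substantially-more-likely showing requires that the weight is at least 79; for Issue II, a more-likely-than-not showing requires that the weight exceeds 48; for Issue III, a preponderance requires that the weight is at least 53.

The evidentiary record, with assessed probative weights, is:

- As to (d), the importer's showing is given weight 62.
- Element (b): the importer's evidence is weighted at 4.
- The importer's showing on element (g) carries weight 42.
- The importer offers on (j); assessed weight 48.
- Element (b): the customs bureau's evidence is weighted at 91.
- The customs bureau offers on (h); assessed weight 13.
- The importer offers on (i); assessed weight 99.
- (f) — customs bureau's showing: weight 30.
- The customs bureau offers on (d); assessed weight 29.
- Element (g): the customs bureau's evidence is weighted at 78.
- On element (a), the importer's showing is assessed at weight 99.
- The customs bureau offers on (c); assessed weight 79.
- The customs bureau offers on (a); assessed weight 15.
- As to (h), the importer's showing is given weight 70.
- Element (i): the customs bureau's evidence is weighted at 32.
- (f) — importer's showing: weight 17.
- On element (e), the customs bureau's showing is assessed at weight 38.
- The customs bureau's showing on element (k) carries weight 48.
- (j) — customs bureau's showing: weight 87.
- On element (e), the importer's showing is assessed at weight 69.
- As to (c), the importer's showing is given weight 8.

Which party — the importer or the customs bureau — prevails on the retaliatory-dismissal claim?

— Issue I —
Stage I.1 (importer, a clear and cogent showing, weight exceeds 75): (a) net 99−15=84 > 75 — meets.
  The importer carries Stage I.1; the customs bureau now bears the burden.
Stage I.2 (customs bureau, a clear and cogent showing, weight exceeds 75): (b) net 91−4=87 > 75 — meets; (c) net 79−8=71 ≤ 75 — fails.
  Stage I.2 not carried; the customs bureau fails its burden.
The analysis ends at Stage I.2; the importer prevails on this issue.
— Issue II —
Stage II.1 (importer, a more-likely-than-not showing, weight exceeds 48): (d) net 62−29=33 ≤ 48 — fails; (e) net 69−38=31 ≤ 48 — fails.
  The importer does not carry Stage II.1.
The customs bureau prevails on this issue.
— Issue III —
At Stage III.1 the importer must meet a preponderance (weight is at least 53): on (h) the weight is 70 less the opposing 13 gives net 57, which does reach 53, so (h) meets the standard; on (i) the weight is 99 less the opposing 32 gives net 67, ≥ 53, so (i) meets the standard.
  Stage III.1 is satisfied; the onus moves to the customs bureau.
At Stage III.2 the customs bureau must meet a preponderance (weight is at least 53): on (j) the weight is 87 less the opposing 48 gives net 39, < 53, so (j) does not meet the standard; on (k) the weight is 48, < 53, so (k) does not meet the standard.
  Not every element is met, so the customs bureau fails to carry Stage III.2.
So the importer prevails on this issue.
Per-issue: Issue I → importer; Issue II → customs bureau; Issue III → importer. The importer must prevail on every issue; overall, the customs bureau prevails.

customs bureau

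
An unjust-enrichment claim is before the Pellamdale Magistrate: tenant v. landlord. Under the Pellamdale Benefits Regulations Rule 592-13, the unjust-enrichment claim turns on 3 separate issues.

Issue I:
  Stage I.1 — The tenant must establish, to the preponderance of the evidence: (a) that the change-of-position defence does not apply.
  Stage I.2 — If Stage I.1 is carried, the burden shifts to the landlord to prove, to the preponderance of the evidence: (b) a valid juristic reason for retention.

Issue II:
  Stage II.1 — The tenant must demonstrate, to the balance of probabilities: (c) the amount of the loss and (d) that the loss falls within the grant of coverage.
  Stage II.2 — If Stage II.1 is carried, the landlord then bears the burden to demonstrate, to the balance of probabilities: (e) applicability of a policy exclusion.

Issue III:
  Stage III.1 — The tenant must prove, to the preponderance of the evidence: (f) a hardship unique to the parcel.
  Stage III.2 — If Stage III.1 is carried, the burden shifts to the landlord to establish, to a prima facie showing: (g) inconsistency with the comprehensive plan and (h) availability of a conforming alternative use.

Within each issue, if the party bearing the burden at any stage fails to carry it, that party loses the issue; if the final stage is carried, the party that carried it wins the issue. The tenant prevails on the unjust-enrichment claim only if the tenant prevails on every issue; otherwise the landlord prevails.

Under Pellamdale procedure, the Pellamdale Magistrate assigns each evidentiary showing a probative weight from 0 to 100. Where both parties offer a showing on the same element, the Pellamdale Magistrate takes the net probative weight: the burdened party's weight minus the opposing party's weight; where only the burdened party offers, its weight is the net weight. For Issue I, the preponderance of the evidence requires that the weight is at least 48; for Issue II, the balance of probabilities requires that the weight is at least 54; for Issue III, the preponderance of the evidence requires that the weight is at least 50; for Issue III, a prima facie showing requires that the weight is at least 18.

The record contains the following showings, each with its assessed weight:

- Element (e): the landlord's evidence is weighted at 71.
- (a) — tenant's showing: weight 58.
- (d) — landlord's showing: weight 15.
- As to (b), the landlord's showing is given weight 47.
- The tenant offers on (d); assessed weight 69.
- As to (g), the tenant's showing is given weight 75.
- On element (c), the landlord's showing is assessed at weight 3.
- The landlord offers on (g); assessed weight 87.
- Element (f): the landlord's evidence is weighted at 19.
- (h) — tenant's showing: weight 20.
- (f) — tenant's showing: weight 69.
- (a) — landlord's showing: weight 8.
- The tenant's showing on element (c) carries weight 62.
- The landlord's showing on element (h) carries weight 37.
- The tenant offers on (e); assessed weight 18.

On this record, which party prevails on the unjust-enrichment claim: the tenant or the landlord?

tenant

— Issue I —
At Stage I.1 the tenant must meet the preponderance of the evidence (weight is at least 48): on (a) the weight is 58 less the opposing 8 gives net 50, which does reach 48, so (a) meets the standard.
  The tenant carries Stage I.1; the landlord now bears the burden.
At Stage I.2 the landlord must meet the preponderance of the evidence (weight is at least 48): on (b) the weight is 47, which does not reach 48, so (b) does not meet the standard.
  The landlord does not carry Stage I.2.
The analysis ends at Stage I.2; the tenant prevails on this issue.
— Issue II —
Stage II.1 — burden on tenant; standard: the balance of probabilities (weight is at least 54).
    (c): 62 − 3 = 59 ≥ 54 [met]
    (d): 69 − 15 = 54 ≥ 54 [met]
  The tenant carries Stage II.1; the landlord now bears the burden.
Stage II.2 — burden on landlord; standard: the balance of probabilities (weight is at least 54).
    (e): 71 − 18 = 53 < 54 [not met]
  Not every element is met, so the landlord fails to carry Stage II.2.
The analysis ends at Stage II.2; the tenant prevails on this issue.
— Issue III —
Stage III.1 — burden on tenant; standard: the preponderance of the evidence (weight is at least 50).
    (f): 69 − 19 = 50 ≥ 50 [met]
  Stage III.1 is satisfied; the onus moves to the landlord.
Stage III.2 — burden on landlord; standard: a prima facie showing (weight is at least 18).
    (g): 87 − 75 = 12 < 18 [not met]
    (h): 37 − 20 = 17 < 18 [not met]
  Not every element is met, so the landlord fails to carry Stage III.2.
The analysis ends at Stage III.2; the tenant prevails on this issue.
Per-issue: Issue I → tenant; Issue II → tenant; Issue III → tenant. The tenant must prevail on every issue; overall, the tenant prevails.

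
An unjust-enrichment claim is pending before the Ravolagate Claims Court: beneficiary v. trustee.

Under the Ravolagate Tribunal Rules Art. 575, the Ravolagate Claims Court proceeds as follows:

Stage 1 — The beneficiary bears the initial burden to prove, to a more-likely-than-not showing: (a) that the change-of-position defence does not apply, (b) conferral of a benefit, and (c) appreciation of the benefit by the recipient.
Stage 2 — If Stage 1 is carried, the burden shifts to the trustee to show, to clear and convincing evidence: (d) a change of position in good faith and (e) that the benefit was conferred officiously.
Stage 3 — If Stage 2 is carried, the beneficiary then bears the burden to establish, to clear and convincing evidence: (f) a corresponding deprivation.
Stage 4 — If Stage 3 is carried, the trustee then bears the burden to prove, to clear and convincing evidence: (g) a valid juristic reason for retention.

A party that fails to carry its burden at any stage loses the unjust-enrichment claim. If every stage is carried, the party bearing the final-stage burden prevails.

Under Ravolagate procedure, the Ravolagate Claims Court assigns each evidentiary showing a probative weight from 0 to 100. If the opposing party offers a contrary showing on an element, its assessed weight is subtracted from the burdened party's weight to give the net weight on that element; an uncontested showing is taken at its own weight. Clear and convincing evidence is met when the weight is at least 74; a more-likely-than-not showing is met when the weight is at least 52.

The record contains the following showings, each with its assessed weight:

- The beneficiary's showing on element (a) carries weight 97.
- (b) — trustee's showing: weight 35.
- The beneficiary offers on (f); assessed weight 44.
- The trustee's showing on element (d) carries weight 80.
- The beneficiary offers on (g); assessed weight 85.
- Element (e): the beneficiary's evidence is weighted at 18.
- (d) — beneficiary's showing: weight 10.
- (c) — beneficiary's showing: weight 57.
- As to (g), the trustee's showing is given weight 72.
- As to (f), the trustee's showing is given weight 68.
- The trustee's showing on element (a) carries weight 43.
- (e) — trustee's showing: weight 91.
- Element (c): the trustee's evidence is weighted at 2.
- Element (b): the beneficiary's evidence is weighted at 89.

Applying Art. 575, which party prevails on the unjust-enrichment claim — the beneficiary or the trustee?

beneficiary

Stage 1 (beneficiary, a more-likely-than-not showing, weight is at least 52): (a) net 97−43=54 ≥ 52 — meets; (b) net 89−35=54 ≥ 52 — meets; (c) net 57−2=55 ≥ 52 — meets.
  All elements met. The burden passes to the trustee.
Stage 2 (trustee, clear and convincing evidence, weight is at least 74): (d) net 80−10=70 < 74 — fails; (e) net 91−18=73 < 74 — fails.
  Not every element is met, so the trustee fails to carry Stage 2.
The analysis ends at Stage 2; the beneficiary prevails.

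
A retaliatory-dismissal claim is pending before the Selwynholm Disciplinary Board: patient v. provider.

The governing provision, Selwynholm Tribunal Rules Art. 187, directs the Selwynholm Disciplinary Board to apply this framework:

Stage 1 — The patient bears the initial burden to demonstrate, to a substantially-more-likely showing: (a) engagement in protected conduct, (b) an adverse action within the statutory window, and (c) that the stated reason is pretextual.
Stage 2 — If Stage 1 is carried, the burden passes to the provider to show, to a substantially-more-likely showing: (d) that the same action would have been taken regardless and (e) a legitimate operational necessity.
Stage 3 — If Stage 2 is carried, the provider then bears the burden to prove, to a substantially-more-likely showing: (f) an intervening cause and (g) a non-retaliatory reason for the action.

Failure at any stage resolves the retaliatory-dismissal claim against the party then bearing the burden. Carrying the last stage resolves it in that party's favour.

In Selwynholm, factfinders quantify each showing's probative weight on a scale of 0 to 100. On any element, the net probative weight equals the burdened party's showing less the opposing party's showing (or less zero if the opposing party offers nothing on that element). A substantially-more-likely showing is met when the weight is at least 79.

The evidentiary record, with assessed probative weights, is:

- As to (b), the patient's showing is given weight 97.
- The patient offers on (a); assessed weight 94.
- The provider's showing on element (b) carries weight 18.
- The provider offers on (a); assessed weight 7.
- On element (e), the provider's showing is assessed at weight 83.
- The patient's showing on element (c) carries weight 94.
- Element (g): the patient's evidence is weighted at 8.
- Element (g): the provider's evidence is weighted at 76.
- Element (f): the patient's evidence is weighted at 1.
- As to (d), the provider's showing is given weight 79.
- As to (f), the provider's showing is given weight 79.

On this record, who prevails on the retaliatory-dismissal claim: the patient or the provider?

At Stage 1 the patient must meet a substantially-more-likely showing (weight is at least 79): on (a) the weight is 94 less the opposing 7 gives net 87, ≥ 79, so (a) meets the standard; on (b) the weight is 97 less the opposing 18 gives net 79, which does reach 79, so (b) meets the standard; on (c) the weight is 94, ≥ 79, so (c) meets the standard.
  Stage 1 carried; the burden shifts to the provider.
At Stage 2 the provider must meet a substantially-more-likely showing (weight is at least 79): on (d) the weight is 79, ≥ 79, so (d) meets the standard; on (e) the weight is 83, which does reach 79, so (e) meets the standard.
  All elements met. The provider retains the burden for Stage 3.
At Stage 3 the provider must meet a substantially-more-likely showing (weight is at least 79): on (f) the weight is 79 less the opposing 1 gives net 78, < 79, so (f) does not meet the standard; on (g) the weight is 76 less the opposing 8 gives net 68, < 79, so (g) does not meet the standard.
  Not every element is met, so the provider fails to carry Stage 3.
The analysis ends at Stage 3; the patient prevails.

patient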